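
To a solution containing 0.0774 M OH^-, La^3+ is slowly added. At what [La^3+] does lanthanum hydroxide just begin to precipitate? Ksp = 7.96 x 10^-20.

1.72e-16 M

La(OH)3(s) <=> La^3+(aq) + 3 OH^-(aq)
Ksp = [La^3+][OH^-]^3
Precipitation begins when Q = Ksp. With [OH^-] = 0.0774 M:
7.96 x 10^-20 = (0.0774)^3 × [La^3+]
[La^3+] = (7.96 x 10^-20 / 4.637 × 10^-4) = 1.72 x 10^-16 M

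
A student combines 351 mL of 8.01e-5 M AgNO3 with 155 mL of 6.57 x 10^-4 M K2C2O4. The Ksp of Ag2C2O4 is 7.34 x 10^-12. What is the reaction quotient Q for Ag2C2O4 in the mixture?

Total volume = 351 + 155 = 506 mL.
[Ag^+] = 8.01 × 10^-5 × (351/506) = 5.556 × 10^-5 M
[C2O4^2-] = 6.57 × 10^-4 × (155/506) = 2.013 × 10^-4 M
Ag2C2O4(s) <=> 2 Ag^+ + C2O4^2-, so Q = [Ag^+]^2[C2O4^2-]
Q = (5.556 x 10^-5)^2(2.013 × 10^-4) = 6.21 × 10^-13
Q < Ksp, so no precipitate of Ag2C2O4 forms.

Q = 6.21 x 10^-13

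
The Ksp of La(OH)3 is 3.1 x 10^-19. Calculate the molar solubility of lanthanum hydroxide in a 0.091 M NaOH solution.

La(OH)3(s) ⇌ La^3+(aq) + 3 OH^-(aq)
Ksp = [La^3+][OH^-]^3
Let s = moles of La(OH)3 that dissolve per litre. [La^3+] = s, [OH^-] = 0.091 + 3s ≈ 0.091 (since OH^- from NaOH dominates).
Ksp ≈ s × (0.091)^3
s = 4.1 x 10^-16 M
Check: 3s = 1.2 × 10^-15 ≪ 0.091, so the approximation is valid.

s ≈ 4.1 × 10^-16 M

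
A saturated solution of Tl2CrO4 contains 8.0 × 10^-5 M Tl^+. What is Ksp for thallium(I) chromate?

Ksp = 2.6 × 10^-13

Tl2CrO4(s) ⇌ 2 Tl^+(aq) + CrO4^2-(aq)
Stoichiometry gives [CrO4^2-] = (1/2)[Tl^+] = 4.00 × 10^-5 M.
Ksp = [Tl^+]^2[CrO4^2-]
Ksp = (8.0 x 10^-5)^2 × 4.00 × 10^-5 = 2.6 × 10^-13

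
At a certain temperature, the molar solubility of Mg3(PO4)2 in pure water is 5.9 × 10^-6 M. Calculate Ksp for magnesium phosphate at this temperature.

Mg3(PO4)2(s) <=> 3 Mg^2+(aq) + 2 PO4^3-(aq)
Let s = molar solubility. Then [Mg^2+] = 3s and [PO4^3-] = 2s.
Ksp = [Mg^2+]^3[PO4^3-]^2
Substituting: Ksp = (3s)^3(2s)^2 = 108s^5
Ksp = 108 × (5.9 × 10^-6)^5 = 7.7 × 10^-25

Ksp = 7.7 × 10^-25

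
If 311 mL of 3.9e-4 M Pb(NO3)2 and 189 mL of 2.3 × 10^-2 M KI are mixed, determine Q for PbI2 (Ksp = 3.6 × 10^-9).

Total volume = 311 + 189 = 500 mL.
[Pb^2+] = 3.9 x 10^-4 × (311/500) = 2.43 x 10^-4 M
[I^-] = 2.3 × 10^-2 × (189/500) = 8.69 × 10^-3 M
PbI2(s) <=> Pb^2+(aq) + 2 I^-(aq), so Q = [Pb^2+][I^-]^2
Q = (2.43 × 10^-4)(8.69 x 10^-3)^2 = 1.8 × 10^-8
Q > Ksp, so PbI2 will precipitate.

Q ≈ 1.8 × 10^-8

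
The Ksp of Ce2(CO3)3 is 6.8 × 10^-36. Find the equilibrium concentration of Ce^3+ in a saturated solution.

Ce2(CO3)3(s) ⇌ 2 Ce^3+ + 3 CO3^2-
Ksp = [Ce^3+]^2[CO3^2-]^3
Let s = molar solubility. Then [Ce^3+] = 2s and [CO3^2-] = 3s.
So Ksp = (2s)^2 × (3s)^3 = 108s^5
s^5 = 6.8 × 10^-36 / 108, so s = 3.63 x 10^-8 M
[Ce^3+] = 2s = 7.3 × 10^-8 M

[Ce^3+] ≈ 7.3 x 10^-8 M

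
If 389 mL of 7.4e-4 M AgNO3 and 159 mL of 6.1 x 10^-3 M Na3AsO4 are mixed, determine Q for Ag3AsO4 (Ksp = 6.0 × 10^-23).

Total volume = 389 + 159 = 548 mL.
[Ag^+] = 7.4 x 10^-4 × (389/548) = 5.25 × 10^-4 M
[AsO4^3-] = 6.1 × 10^-3 × (159/548) = 1.77 × 10^-3 M
Ag3AsO4(s) ⇌ 3 Ag^+(aq) + AsO4^3-(aq), so Q = [Ag^+]^3[AsO4^3-]
Q = (5.25 x 10^-4)^3(1.77 × 10^-3) = 2.6 x 10^-13
Q > Ksp, so Ag3AsO4 will precipitate.

Q ≈ 2.6 x 10^-13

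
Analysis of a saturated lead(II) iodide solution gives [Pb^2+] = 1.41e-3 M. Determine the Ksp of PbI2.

PbI2(s) ⇌ Pb^2+(aq) + 2 I^-(aq)
Stoichiometry gives [I^-] = (2/1)[Pb^2+] = 2.820 × 10^-3 M.
Ksp = [Pb^2+][I^-]^2
Ksp = 1.41 × 10^-3 × (2.820 × 10^-3)^2 = 1.12 × 10^-8

Ksp ≈ 1.12 × 10^-8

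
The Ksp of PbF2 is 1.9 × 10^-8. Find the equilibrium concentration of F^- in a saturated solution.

PbF2(s) ⇌ Pb^2+ + 2 F^-
Ksp = [Pb^2+][F^-]^2
If s mol/L of PbF2 dissolves, [Pb^2+] = s and [F^-] = 2s.
Substituting: Ksp = s(2s)^2 = 4s^3
s = (1.9 × 10^-8 / 4)^(1/3) = 1.68 × 10^-3 M
[F^-] = 2s = 3.4 × 10^-3 M

3.4e-3 M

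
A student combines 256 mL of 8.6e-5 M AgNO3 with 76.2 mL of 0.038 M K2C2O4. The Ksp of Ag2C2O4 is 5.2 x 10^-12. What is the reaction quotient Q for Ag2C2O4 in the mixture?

Total volume = 256 + 76.2 = 332.2 mL.
[Ag^+] = 8.6 x 10^-5 × (256/332.2) = 6.63 x 10^-5 M
[C2O4^2-] = 3.8 x 10^-2 × (76.2/332.2) = 8.72 x 10^-3 M
Ag2C2O4(s) ⇌ 2 Ag^+ + C2O4^2-, so Q = [Ag^+]^2[C2O4^2-]
Q = (6.63 × 10^-5)^2(8.72 × 10^-3) = 3.8 x 10^-11
Q > Ksp, so Ag2C2O4 will precipitate.

3.8 × 10^-11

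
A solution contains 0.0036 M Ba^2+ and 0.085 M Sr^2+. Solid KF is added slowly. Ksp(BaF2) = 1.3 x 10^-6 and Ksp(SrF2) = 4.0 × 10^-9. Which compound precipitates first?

SrF2

Precipitation of each salt starts when its ion product equals its Ksp.
For BaF2: 1.3 x 10^-6 = 0.0036 × [F^-]^2  ⇒  [F^-] = 1.9 × 10^-2 M.
For SrF2: 4.0 × 10^-9 = 0.085 × [F^-]^2  ⇒  [F^-] = 2.2 × 10^-4 M.
The salt with the lower threshold [F^-] precipitates first: SrF2.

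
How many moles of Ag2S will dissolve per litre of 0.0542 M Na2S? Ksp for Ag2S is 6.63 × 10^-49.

s ≈ 1.75 x 10^-24 M

Ag2S(s) <=> 2 Ag^+ + S^2-
Ksp = [Ag^+]^2[S^2-]
If s mol/L dissolves here, [Ag^+] = 2s, [S^2-] = 0.0542 + s ≈ 0.0542 (Ksp is small, so little additional dissolves).
Ksp ≈ (2s)^2 × 0.0542
s = 1.75 × 10^-24 M
Check: s = 1.7 × 10^-24 ≪ 0.0542, so the approximation is valid.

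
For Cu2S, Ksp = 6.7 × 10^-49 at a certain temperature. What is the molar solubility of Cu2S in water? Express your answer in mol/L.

5.5 × 10^-17 M

Cu2S(s) <=> 2 Cu^+(aq) + S^2-(aq)
Ksp = [Cu^+]^2[S^2-]
Let s = molar solubility. Then [Cu^+] = 2s and [S^2-] = s.
Substituting: Ksp = (2s)^2s = 4s^3
Solving, s = (6.7 × 10^-49/4)^(1/3) = 5.5 × 10^-17 M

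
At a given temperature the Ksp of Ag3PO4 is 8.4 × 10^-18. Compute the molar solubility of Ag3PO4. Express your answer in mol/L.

s = 2.4e-5 M

Ag3PO4(s) <=> 3 Ag^+ + PO4^3-
Ksp = [Ag^+]^3[PO4^3-]
If s mol/L of Ag3PO4 dissolves, [Ag^+] = 3s and [PO4^3-] = s.
So Ksp = (3s)^3 × s = 27s^4
Solving, s = (8.4 × 10^-18/27)^(1/4) = 2.4 × 10^-5 M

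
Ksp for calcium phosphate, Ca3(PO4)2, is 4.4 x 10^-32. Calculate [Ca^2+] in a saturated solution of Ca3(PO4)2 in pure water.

6.3 × 10^-7 M

Ca3(PO4)2(s) ⇌ 3 Ca^2+(aq) + 2 PO4^3-(aq)
Ksp = [Ca^2+]^3[PO4^3-]^2
If s mol/L of Ca3(PO4)2 dissolves, [Ca^2+] = 3s and [PO4^3-] = 2s.
Ksp = (3s)^3(2s)^2 = 108s^5
Solving, s = (4.4 x 10^-32/108)^(1/5) = 2.10 x 10^-7 M
[Ca^2+] = 3s = 6.3 × 10^-7 M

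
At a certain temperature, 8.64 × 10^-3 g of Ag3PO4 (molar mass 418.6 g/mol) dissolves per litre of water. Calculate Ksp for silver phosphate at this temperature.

Ksp = 4.90 x 10^-18

Molar solubility s = (8.64 × 10^-3 g/L) / (418.6 g/mol) = 2.064 × 10^-5 M.
Ag3PO4(s) ⇌ 3 Ag^+ + PO4^3-
With molar solubility s: [Ag^+] = 3s, [PO4^3-] = s.
Ksp = [Ag^+]^3[PO4^3-]
Substituting: Ksp = (3s)^3s = 27s^4
With s = 2.064 x 10^-5: Ksp = 4.90 x 10^-18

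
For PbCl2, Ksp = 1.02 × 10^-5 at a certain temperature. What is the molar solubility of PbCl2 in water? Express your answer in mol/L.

s ≈ 1.37 × 10^-2 M

PbCl2(s) <=> Pb^2+ + 2 Cl^-
Ksp = [Pb^2+][Cl^-]^2
Let s = molar solubility. Then [Pb^2+] = s and [Cl^-] = 2s.
Substituting: Ksp = s(2s)^2 = 4s^3
s = (1.02 × 10^-5 / 4)^(1/3) = 1.37 x 10^-2 M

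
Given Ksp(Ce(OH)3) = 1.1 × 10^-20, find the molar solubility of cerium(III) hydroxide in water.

s = 4.5 x 10^-6 M

Ce(OH)3(s) ⇌ Ce^3+ + 3 OH^-
Ksp = [Ce^3+][OH^-]^3
Let s = molar solubility. Then [Ce^3+] = s and [OH^-] = 3s.
Substituting: Ksp = s(3s)^3 = 27s^4
s^4 = 1.1 × 10^-20 / 27, so s = 4.5 x 10^-6 M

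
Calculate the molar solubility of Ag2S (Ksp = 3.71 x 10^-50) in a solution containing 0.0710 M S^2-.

3.61 x 10^-25 M

Ag2S(s) <=> 2 Ag^+(aq) + S^2-(aq)
Ksp = [Ag^+]^2[S^2-]
If s mol/L dissolves here, [Ag^+] = 2s, [S^2-] = 0.0710 + s ≈ 0.0710 (common-ion effect: S^2- is already 0.0710 M).
Ksp ≈ (2s)^2 × 0.0710
s = 3.61 × 10^-25 M
Check: s = 3.6 × 10^-25 ≪ 0.0710, so the approximation is valid.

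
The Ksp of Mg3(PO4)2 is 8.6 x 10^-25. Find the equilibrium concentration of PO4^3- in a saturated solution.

[PO4^3-] = 1.2 x 10^-5 M

Mg3(PO4)2(s) ⇌ 3 Mg^2+(aq) + 2 PO4^3-(aq)
Ksp = [Mg^2+]^3[PO4^3-]^2
If s mol/L of Mg3(PO4)2 dissolves, [Mg^2+] = 3s and [PO4^3-] = 2s.
Ksp = (3s)^3(2s)^2 = 108s^5
Solving, s = (8.6 x 10^-25/108)^(1/5) = 6.03 × 10^-6 M
[PO4^3-] = 2s = 1.2 × 10^-5 M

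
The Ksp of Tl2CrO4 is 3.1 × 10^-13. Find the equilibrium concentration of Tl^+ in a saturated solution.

[Tl^+] ≈ 8.5 × 10^-5 M

Tl2CrO4(s) ⇌ 2 Tl^+ + CrO4^2-
Ksp = [Tl^+]^2[CrO4^2-]
With molar solubility s: [Tl^+] = 2s, [CrO4^2-] = s.
So Ksp = (2s)^2 × s = 4s^3
s^3 = 3.1 × 10^-13 / 4, so s = 4.26 x 10^-5 M
[Tl^+] = 2s = 8.5 × 10^-5 M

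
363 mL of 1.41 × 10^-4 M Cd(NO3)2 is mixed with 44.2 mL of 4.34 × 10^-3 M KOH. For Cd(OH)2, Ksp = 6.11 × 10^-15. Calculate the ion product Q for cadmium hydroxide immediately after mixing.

Total volume = 363 + 44.2 = 407.2 mL.
[Cd^2+] = 1.41 x 10^-4 × (363/407.2) = 1.257 × 10^-4 M
[OH^-] = 4.34 x 10^-3 × (44.2/407.2) = 4.711 × 10^-4 M
Cd(OH)2(s) ⇌ Cd^2+ + 2 OH^-, so Q = [Cd^2+][OH^-]^2
Q = (1.257 x 10^-4)(4.711 × 10^-4)^2 = 2.79 × 10^-11
Q > Ksp, so Cd(OH)2 will precipitate.

Q = 2.79 x 10^-11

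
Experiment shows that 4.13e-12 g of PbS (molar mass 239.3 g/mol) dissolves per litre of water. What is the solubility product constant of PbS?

2.98 x 10^-28

Molar solubility s = (4.13 × 10^-12 g/L) / (239.3 g/mol) = 1.726 × 10^-14 M.
PbS(s) ⇌ Pb^2+ + S^2-
For each mole of PbS that dissolves: [Pb^2+] = s, [S^2-] = s.
Ksp = [Pb^2+][S^2-]
Ksp = s × s = s^2
With s = 1.726 x 10^-14: Ksp = 2.98 × 10^-28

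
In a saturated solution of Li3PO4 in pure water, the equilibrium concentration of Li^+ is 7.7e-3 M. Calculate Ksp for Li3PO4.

1.2 × 10^-9

Li3PO4(s) ⇌ 3 Li^+ + PO4^3-
Stoichiometry gives [PO4^3-] = (1/3)[Li^+] = 2.57 x 10^-3 M.
Ksp = [Li^+]^3[PO4^3-]
Ksp = (7.7 x 10^-3)^3 × 2.57 × 10^-3 = 1.2 × 10^-9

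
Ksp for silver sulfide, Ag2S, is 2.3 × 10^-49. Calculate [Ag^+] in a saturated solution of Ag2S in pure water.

[Ag^+] = 7.7 × 10^-17 M

Ag2S(s) ⇌ 2 Ag^+ + S^2-
Ksp = [Ag^+]^2[S^2-]
With molar solubility s: [Ag^+] = 2s, [S^2-] = s.
So Ksp = (2s)^2 × s = 4s^3
Solving, s = (2.3 × 10^-49/4)^(1/3) = 3.86 × 10^-17 M
[Ag^+] = 2s = 7.7 × 10^-17 M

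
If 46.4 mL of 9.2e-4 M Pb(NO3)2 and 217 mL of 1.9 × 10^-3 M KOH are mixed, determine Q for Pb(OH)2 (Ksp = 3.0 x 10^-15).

Total volume = 46.4 + 217 = 263.4 mL.
[Pb^2+] = 9.2 × 10^-4 × (46.4/263.4) = 1.62 × 10^-4 M
[OH^-] = 1.9 x 10^-3 × (217/263.4) = 1.57 × 10^-3 M
Pb(OH)2(s) ⇌ Pb^2+ + 2 OH^-, so Q = [Pb^2+][OH^-]^2
Q = (1.62 × 10^-4)(1.57 × 10^-3)^2 = 4.0 × 10^-10
Q > Ksp, so Pb(OH)2 will precipitate.

Q ≈ 4.0e-10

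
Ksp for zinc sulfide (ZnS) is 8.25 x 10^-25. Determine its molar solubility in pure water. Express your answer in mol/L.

ZnS(s) <=> Zn^2+ + S^2-
Ksp = [Zn^2+][S^2-]
With molar solubility s: [Zn^2+] = s, [S^2-] = s.
Ksp = (s)(s) = s^2
s = √(8.25 x 10^-25) = 9.08 × 10^-13 M

9.08 × 10^-13 M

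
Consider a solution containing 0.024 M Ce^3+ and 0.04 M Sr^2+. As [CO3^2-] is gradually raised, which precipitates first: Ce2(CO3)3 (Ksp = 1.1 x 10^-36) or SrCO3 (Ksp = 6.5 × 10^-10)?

Each salt begins to precipitate when Q = Ksp, i.e. when [CO3^2-] reaches its threshold.
For Ce2(CO3)3: 1.1 x 10^-36 = (0.024)^2 × [CO3^2-]^3  ⇒  [CO3^2-] = 1.2 × 10^-11 M.
For SrCO3: 6.5 × 10^-10 = 0.04 × [CO3^2-]  ⇒  [CO3^2-] = 1.6 x 10^-8 M.
The salt with the lower threshold [CO3^2-] precipitates first: Ce2(CO3)3.

Ce2(CO3)3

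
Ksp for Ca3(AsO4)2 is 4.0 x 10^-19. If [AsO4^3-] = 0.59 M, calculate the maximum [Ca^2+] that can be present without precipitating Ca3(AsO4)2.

[Ca^2+] = 1.0 × 10^-6 M

Ca3(AsO4)2(s) <=> 3 Ca^2+ + 2 AsO4^3-
Ksp = [Ca^2+]^3[AsO4^3-]^2
Precipitation begins when Q = Ksp. With [AsO4^3-] = 0.59 M:
4.0 x 10^-19 = (0.59)^2 × [Ca^2+]^3
[Ca^2+] = (4.0 x 10^-19 / 3.48 × 10^-1)^(1/3) = 1.0 × 10^-6 M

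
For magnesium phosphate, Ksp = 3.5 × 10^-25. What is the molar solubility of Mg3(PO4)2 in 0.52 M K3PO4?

s ≈ 3.6e-9 M

Mg3(PO4)2(s) <=> 3 Mg^2+(aq) + 2 PO4^3-(aq)
Ksp = [Mg^2+]^3[PO4^3-]^2
Let s = moles of Mg3(PO4)2 that dissolve per litre. [Mg^2+] = 3s, [PO4^3-] = 0.52 + 2s ≈ 0.52 (common-ion effect: PO4^3- is already 0.52 M).
Ksp ≈ (3s)^3 × (0.52)^2
s = 3.6 × 10^-9 M
Check: 2s = 7.3 × 10^-9 ≪ 0.52, so the approximation is valid.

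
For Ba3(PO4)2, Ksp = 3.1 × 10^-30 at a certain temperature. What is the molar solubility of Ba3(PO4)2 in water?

Ba3(PO4)2(s) ⇌ 3 Ba^2+ + 2 PO4^3-
Ksp = [Ba^2+]^3[PO4^3-]^2
For each mole of Ba3(PO4)2 that dissolves: [Ba^2+] = 3s, [PO4^3-] = 2s.
So Ksp = (3s)^3 × (2s)^2 = 108s^5
s^5 = 3.1 × 10^-30 / 108, so s = 4.9 × 10^-7 M

s ≈ 4.9e-7 M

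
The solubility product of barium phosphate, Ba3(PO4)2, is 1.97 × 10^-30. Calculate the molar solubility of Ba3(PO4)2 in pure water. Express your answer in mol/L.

s ≈ 4.49e-7 M

Ba3(PO4)2(s) ⇌ 3 Ba^2+ + 2 PO4^3-
Ksp = [Ba^2+]^3[PO4^3-]^2
With molar solubility s: [Ba^2+] = 3s, [PO4^3-] = 2s.
Ksp = (3s)^3(2s)^2 = 108s^5
s^5 = 1.97 × 10^-30 / 108, so s = 4.49 × 10^-7 M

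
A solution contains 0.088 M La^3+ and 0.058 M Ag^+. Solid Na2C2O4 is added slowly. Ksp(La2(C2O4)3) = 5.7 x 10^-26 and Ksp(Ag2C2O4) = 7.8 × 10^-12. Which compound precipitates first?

Ag2C2O4

Precipitation of each salt starts when its ion product equals its Ksp.
For La2(C2O4)3: 5.7 x 10^-26 = (0.088)^2 × [C2O4^2-]^3  ⇒  [C2O4^2-] = 1.9 × 10^-8 M.
For Ag2C2O4: 7.8 × 10^-12 = (0.058)^2 × [C2O4^2-]  ⇒  [C2O4^2-] = 2.3 × 10^-9 M.
The salt with the lower threshold [C2O4^2-] precipitates first: Ag2C2O4.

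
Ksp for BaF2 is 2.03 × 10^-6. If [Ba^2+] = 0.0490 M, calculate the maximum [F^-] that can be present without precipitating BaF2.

BaF2(s) ⇌ Ba^2+ + 2 F^-
Ksp = [Ba^2+][F^-]^2
Precipitation begins when Q = Ksp. With [Ba^2+] = 0.0490 M:
2.03 × 10^-6 = (0.0490) × [F^-]^2
[F^-] = (2.03 × 10^-6 / 4.90 x 10^-2)^(1/2) = 6.44 × 10^-3 M

[F^-] ≈ 6.44 x 10^-3 M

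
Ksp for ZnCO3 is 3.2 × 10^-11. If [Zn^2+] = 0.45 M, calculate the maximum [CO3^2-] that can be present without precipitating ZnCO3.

ZnCO3(s) ⇌ Zn^2+(aq) + CO3^2-(aq)
Ksp = [Zn^2+][CO3^2-]
Precipitation begins when Q = Ksp. With [Zn^2+] = 0.45 M:
3.2 × 10^-11 = (0.45) × [CO3^2-]
[CO3^2-] = (3.2 × 10^-11 / 4.5 × 10^-1) = 7.1 x 10^-11 M

7.1 × 10^-11 M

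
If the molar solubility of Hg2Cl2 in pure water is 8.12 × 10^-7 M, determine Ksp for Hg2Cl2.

Ksp = 2.14 x 10^-18

Hg2Cl2(s) ⇌ Hg2^2+(aq) + 2 Cl^-(aq)
With molar solubility s: [Hg2^2+] = s, [Cl^-] = 2s.
Ksp = [Hg2^2+][Cl^-]^2
Ksp = s(2s)^2 = 4s^3
With s = 8.12 × 10^-7: Ksp = 2.14 × 10^-18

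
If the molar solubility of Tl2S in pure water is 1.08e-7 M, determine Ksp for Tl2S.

Tl2S(s) ⇌ 2 Tl^+(aq) + S^2-(aq)
For each mole of Tl2S that dissolves: [Tl^+] = 2s, [S^2-] = s.
Ksp = [Tl^+]^2[S^2-]
So Ksp = (2s)^2 × s = 4s^3
With s = 1.08 × 10^-7: Ksp = 5.04 x 10^-21

Ksp ≈ 5.04 × 10^-21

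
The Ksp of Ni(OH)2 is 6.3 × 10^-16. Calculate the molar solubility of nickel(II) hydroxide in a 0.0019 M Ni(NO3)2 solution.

2.9 × 10^-7 M

Ni(OH)2(s) ⇌ Ni^2+ + 2 OH^-
Ksp = [Ni^2+][OH^-]^2
If s mol/L dissolves here, [Ni^2+] = 0.0019 + s ≈ 0.0019, [OH^-] = 2s (since Ni^2+ from Ni(NO3)2 dominates).
Ksp ≈ 0.0019 × (2s)^2
s = 2.9 × 10^-7 M
Check: s = 2.9 × 10^-7 ≪ 0.0019, so the approximation is valid.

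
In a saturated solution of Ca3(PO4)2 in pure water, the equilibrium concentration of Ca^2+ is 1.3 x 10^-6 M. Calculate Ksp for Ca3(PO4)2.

Ksp = 1.7e-30

Ca3(PO4)2(s) ⇌ 3 Ca^2+ + 2 PO4^3-
Stoichiometry gives [PO4^3-] = (2/3)[Ca^2+] = 8.67 × 10^-7 M.
Ksp = [Ca^2+]^3[PO4^3-]^2
Ksp = (1.3 × 10^-6)^3 × (8.67 × 10^-7)^2 = 1.7 × 10^-30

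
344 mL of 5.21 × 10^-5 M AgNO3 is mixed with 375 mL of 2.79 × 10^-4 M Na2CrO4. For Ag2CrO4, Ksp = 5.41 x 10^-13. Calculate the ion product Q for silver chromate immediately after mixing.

Total volume = 344 + 375 = 719 mL.
[Ag^+] = 5.21 × 10^-5 × (344/719) = 2.493 × 10^-5 M
[CrO4^2-] = 2.79 × 10^-4 × (375/719) = 1.455 x 10^-4 M
Ag2CrO4(s) ⇌ 2 Ag^+(aq) + CrO4^2-(aq), so Q = [Ag^+]^2[CrO4^2-]
Q = (2.493 × 10^-5)^2(1.455 x 10^-4) = 9.04 × 10^-14
Q < Ksp, so no precipitate of Ag2CrO4 forms.

9.04 x 10^-14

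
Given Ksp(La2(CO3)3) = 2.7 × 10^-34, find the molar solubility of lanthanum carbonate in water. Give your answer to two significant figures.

s = 7.6 × 10^-8 M

La2(CO3)3(s) ⇌ 2 La^3+(aq) + 3 CO3^2-(aq)
Ksp = [La^3+]^2[CO3^2-]^3
For each mole of La2(CO3)3 that dissolves: [La^3+] = 2s, [CO3^2-] = 3s.
So Ksp = (2s)^2 × (3s)^3 = 108s^5
Solving, s = (2.7 × 10^-34/108)^(1/5) = 7.6 × 10^-8 M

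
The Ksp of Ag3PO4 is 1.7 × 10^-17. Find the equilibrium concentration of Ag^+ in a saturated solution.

Ag3PO4(s) <=> 3 Ag^+ + PO4^3-
Ksp = [Ag^+]^3[PO4^3-]
If s mol/L of Ag3PO4 dissolves, [Ag^+] = 3s and [PO4^3-] = s.
Substituting: Ksp = (3s)^3s = 27s^4
s^4 = 1.7 × 10^-17 / 27, so s = 2.82 × 10^-5 M
[Ag^+] = 3s = 8.5 x 10^-5 M

[Ag^+] ≈ 8.5 × 10^-5 M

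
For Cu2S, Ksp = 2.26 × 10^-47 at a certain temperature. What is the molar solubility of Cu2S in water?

s = 1.78e-16 M

Cu2S(s) ⇌ 2 Cu^+ + S^2-
Ksp = [Cu^+]^2[S^2-]
With molar solubility s: [Cu^+] = 2s, [S^2-] = s.
Ksp = (2s)^2s = 4s^3
s = (2.26 × 10^-47 / 4)^(1/3) = 1.78 × 10^-16 M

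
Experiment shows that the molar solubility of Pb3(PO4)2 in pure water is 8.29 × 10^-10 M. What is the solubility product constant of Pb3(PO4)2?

Pb3(PO4)2(s) ⇌ 3 Pb^2+ + 2 PO4^3-
With molar solubility s: [Pb^2+] = 3s, [PO4^3-] = 2s.
Ksp = [Pb^2+]^3[PO4^3-]^2
So Ksp = (3s)^3 × (2s)^2 = 108s^5
Ksp = 108 × (8.29 × 10^-10)^5 = 4.23 × 10^-44

4.23e-44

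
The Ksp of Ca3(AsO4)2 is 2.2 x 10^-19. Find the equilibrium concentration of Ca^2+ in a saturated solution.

Ca3(AsO4)2(s) ⇌ 3 Ca^2+(aq) + 2 AsO4^3-(aq)
Ksp = [Ca^2+]^3[AsO4^3-]^2
If s mol/L of Ca3(AsO4)2 dissolves, [Ca^2+] = 3s and [AsO4^3-] = 2s.
Substituting: Ksp = (3s)^3(2s)^2 = 108s^5
s^5 = 2.2 x 10^-19 / 108, so s = 7.27 x 10^-5 M
[Ca^2+] = 3s = 2.2 × 10^-4 M

[Ca^2+] = 2.2e-4 M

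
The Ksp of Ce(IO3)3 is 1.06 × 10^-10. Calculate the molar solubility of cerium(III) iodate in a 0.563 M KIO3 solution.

Ce(IO3)3(s) <=> Ce^3+ + 3 IO3^-
Ksp = [Ce^3+][IO3^-]^3
If s mol/L dissolves here, [Ce^3+] = s, [IO3^-] = 0.563 + 3s ≈ 0.563 (common-ion effect: IO3^- is already 0.563 M).
Ksp ≈ s × (0.563)^3
s = 5.94 × 10^-10 M
Check: 3s = 1.8 x 10^-9 ≪ 0.563, so the approximation is valid.

s = 5.94 x 10^-10 M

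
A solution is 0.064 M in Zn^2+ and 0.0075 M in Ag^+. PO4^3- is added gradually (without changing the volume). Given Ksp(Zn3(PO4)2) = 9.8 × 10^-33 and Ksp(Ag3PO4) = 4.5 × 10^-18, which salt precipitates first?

Precipitation of each salt starts when its ion product equals its Ksp.
For Zn3(PO4)2: 9.8 × 10^-33 = (0.064)^3 × [PO4^3-]^2  ⇒  [PO4^3-] = 6.1 × 10^-15 M.
For Ag3PO4: 4.5 × 10^-18 = (0.0075)^3 × [PO4^3-]  ⇒  [PO4^3-] = 1.1 × 10^-11 M.
The salt with the lower threshold [PO4^3-] precipitates first: Zn3(PO4)2.

Zn3(PO4)2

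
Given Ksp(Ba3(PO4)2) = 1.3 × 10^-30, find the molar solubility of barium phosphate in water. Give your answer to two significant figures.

s = 4.1 x 10^-7 M

Ba3(PO4)2(s) ⇌ 3 Ba^2+ + 2 PO4^3-
Ksp = [Ba^2+]^3[PO4^3-]^2
For each mole of Ba3(PO4)2 that dissolves: [Ba^2+] = 3s, [PO4^3-] = 2s.
Ksp = (3s)^3(2s)^2 = 108s^5
Solving, s = (1.3 × 10^-30/108)^(1/5) = 4.1 × 10^-7 M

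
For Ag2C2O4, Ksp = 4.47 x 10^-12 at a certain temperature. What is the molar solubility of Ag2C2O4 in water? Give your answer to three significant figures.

1.04 × 10^-4 M

Ag2C2O4(s) ⇌ 2 Ag^+ + C2O4^2-
Ksp = [Ag^+]^2[C2O4^2-]
With molar solubility s: [Ag^+] = 2s, [C2O4^2-] = s.
So Ksp = (2s)^2 × s = 4s^3
s = (4.47 x 10^-12 / 4)^(1/3) = 1.04 x 10^-4 M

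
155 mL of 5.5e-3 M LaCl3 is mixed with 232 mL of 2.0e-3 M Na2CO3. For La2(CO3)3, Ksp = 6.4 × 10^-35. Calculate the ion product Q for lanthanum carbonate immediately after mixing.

Total volume = 155 + 232 = 387 mL.
[La^3+] = 5.5 x 10^-3 × (155/387) = 2.20 x 10^-3 M
[CO3^2-] = 2.0 x 10^-3 × (232/387) = 1.20 × 10^-3 M
La2(CO3)3(s) ⇌ 2 La^3+(aq) + 3 CO3^2-(aq), so Q = [La^3+]^2[CO3^2-]^3
Q = (2.20 × 10^-3)^2(1.20 × 10^-3)^3 = 8.4 x 10^-15
Q > Ksp, so La2(CO3)3 will precipitate.

8.4 × 10^-15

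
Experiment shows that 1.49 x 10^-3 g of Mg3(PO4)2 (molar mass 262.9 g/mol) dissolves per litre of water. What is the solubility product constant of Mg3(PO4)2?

6.32e-25

Molar solubility s = (1.49 × 10^-3 g/L) / (262.9 g/mol) = 5.668 × 10^-6 M.
Mg3(PO4)2(s) ⇌ 3 Mg^2+(aq) + 2 PO4^3-(aq)
Let s = molar solubility. Then [Mg^2+] = 3s and [PO4^3-] = 2s.
Ksp = [Mg^2+]^3[PO4^3-]^2
So Ksp = (3s)^3 × (2s)^2 = 108s^5
Ksp = 108 × (5.668 x 10^-6)^5 = 6.32 x 10^-25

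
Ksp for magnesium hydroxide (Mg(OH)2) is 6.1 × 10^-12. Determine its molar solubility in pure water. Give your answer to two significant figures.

Mg(OH)2(s) <=> Mg^2+ + 2 OH^-
Ksp = [Mg^2+][OH^-]^2
With molar solubility s: [Mg^2+] = s, [OH^-] = 2s.
So Ksp = s × (2s)^2 = 4s^3
s^3 = 6.1 × 10^-12 / 4, so s = 1.2 × 10^-4 M

s = 1.2 × 10^-4 M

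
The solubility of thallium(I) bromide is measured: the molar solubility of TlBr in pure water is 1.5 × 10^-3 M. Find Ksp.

TlBr(s) ⇌ Tl^+(aq) + Br^-(aq)
Let s = molar solubility. Then [Tl^+] = s and [Br^-] = s.
Ksp = [Tl^+][Br^-]
Ksp = s^2
With s = 1.5 × 10^-3: Ksp = 2.3 x 10^-6

2.3 x 10^-6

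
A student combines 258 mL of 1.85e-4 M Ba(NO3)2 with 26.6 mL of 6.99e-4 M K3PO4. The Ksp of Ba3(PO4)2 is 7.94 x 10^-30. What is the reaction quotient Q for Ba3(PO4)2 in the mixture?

Total volume = 258 + 26.6 = 284.6 mL.
[Ba^2+] = 1.85 × 10^-4 × (258/284.6) = 1.677 x 10^-4 M
[PO4^3-] = 6.99 × 10^-4 × (26.6/284.6) = 6.533 x 10^-5 M
Ba3(PO4)2(s) <=> 3 Ba^2+(aq) + 2 PO4^3-(aq), so Q = [Ba^2+]^3[PO4^3-]^2
Q = (1.677 × 10^-4)^3(6.533 × 10^-5)^2 = 2.01 × 10^-20
Q > Ksp, so Ba3(PO4)2 will precipitate.

2.01 x 10^-20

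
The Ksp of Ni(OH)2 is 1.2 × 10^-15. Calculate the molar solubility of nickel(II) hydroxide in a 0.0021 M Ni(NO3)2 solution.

s = 3.8 × 10^-7 M

Ni(OH)2(s) ⇌ Ni^2+ + 2 OH^-
Ksp = [Ni^2+][OH^-]^2
Let s be the molar solubility in this solution. [Ni^2+] = 0.0021 + s ≈ 0.0021, [OH^-] = 2s (Ksp is small, so little additional dissolves).
Ksp ≈ 0.0021 × (2s)^2
s = 3.8 × 10^-7 M
Check: s = 3.8 x 10^-7 ≪ 0.0021, so the approximation is valid.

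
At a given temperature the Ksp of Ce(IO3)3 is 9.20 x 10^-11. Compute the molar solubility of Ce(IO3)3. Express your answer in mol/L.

Ce(IO3)3(s) ⇌ Ce^3+ + 3 IO3^-
Ksp = [Ce^3+][IO3^-]^3
For each mole of Ce(IO3)3 that dissolves: [Ce^3+] = s, [IO3^-] = 3s.
So Ksp = s × (3s)^3 = 27s^4
Solving, s = (9.20 x 10^-11/27)^(1/4) = 1.36 × 10^-3 M

1.36e-3 M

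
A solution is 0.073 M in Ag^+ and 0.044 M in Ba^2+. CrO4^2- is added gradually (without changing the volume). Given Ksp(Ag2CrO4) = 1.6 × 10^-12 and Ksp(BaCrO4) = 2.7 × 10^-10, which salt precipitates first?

Ag2CrO4

Each salt begins to precipitate when Q = Ksp, i.e. when [CrO4^2-] reaches its threshold.
For Ag2CrO4: 1.6 × 10^-12 = (0.073)^2 × [CrO4^2-]  ⇒  [CrO4^2-] = 3.0 x 10^-10 M.
For BaCrO4: 2.7 × 10^-10 = 0.044 × [CrO4^2-]  ⇒  [CrO4^2-] = 6.1 x 10^-9 M.
The salt with the lower threshold [CrO4^2-] precipitates first: Ag2CrO4.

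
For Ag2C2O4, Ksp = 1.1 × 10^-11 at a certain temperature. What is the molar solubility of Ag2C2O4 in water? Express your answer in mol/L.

Ag2C2O4(s) ⇌ 2 Ag^+(aq) + C2O4^2-(aq)
Ksp = [Ag^+]^2[C2O4^2-]
For each mole of Ag2C2O4 that dissolves: [Ag^+] = 2s, [C2O4^2-] = s.
Ksp = (2s)^2s = 4s^3
s^3 = 1.1 × 10^-11 / 4, so s = 1.4 × 10^-4 M

s ≈ 1.4e-4 M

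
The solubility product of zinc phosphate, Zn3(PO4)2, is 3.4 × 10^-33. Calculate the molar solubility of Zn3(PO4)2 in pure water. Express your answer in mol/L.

Zn3(PO4)2(s) <=> 3 Zn^2+(aq) + 2 PO4^3-(aq)
Ksp = [Zn^2+]^3[PO4^3-]^2
If s mol/L of Zn3(PO4)2 dissolves, [Zn^2+] = 3s and [PO4^3-] = 2s.
Substituting: Ksp = (3s)^3(2s)^2 = 108s^5
Solving, s = (3.4 × 10^-33/108)^(1/5) = 1.3 × 10^-7 M

s ≈ 1.3e-7 M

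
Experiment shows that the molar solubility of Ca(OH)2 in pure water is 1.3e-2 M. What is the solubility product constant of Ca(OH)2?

Ca(OH)2(s) <=> Ca^2+ + 2 OH^-
Let s = molar solubility. Then [Ca^2+] = s and [OH^-] = 2s.
Ksp = [Ca^2+][OH^-]^2
Substituting: Ksp = s(2s)^2 = 4s^3
Ksp = 4 × (1.3 × 10^-2)^3 = 8.8 × 10^-6

Ksp ≈ 8.8 × 10^-6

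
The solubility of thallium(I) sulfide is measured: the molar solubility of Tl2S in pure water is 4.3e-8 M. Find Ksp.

Tl2S(s) <=> 2 Tl^+ + S^2-
If s mol/L of Tl2S dissolves, [Tl^+] = 2s and [S^2-] = s.
Ksp = [Tl^+]^2[S^2-]
So Ksp = (2s)^2 × s = 4s^3
With s = 4.3 × 10^-8: Ksp = 3.2 × 10^-22

Ksp ≈ 3.2 × 10^-22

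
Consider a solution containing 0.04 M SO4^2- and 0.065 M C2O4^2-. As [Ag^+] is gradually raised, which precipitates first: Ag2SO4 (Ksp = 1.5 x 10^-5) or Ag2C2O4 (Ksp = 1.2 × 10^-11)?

Precipitation of each salt starts when its ion product equals its Ksp.
For Ag2SO4: 1.5 x 10^-5 = 0.04 × [Ag^+]^2  ⇒  [Ag^+] = 1.9 x 10^-2 M.
For Ag2C2O4: 1.2 × 10^-11 = 0.065 × [Ag^+]^2  ⇒  [Ag^+] = 1.4 x 10^-5 M.
The salt with the lower threshold [Ag^+] precipitates first: Ag2C2O4.

Ag2C2O4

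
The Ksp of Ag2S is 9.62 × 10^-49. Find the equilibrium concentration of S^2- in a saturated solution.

Ag2S(s) ⇌ 2 Ag^+(aq) + S^2-(aq)
Ksp = [Ag^+]^2[S^2-]
With molar solubility s: [Ag^+] = 2s, [S^2-] = s.
Substituting: Ksp = (2s)^2s = 4s^3
Solving, s = (9.62 × 10^-49/4)^(1/3) = 6.219 × 10^-17 M
[S^2-] = s = 6.22 × 10^-17 M

6.22 x 10^-17 M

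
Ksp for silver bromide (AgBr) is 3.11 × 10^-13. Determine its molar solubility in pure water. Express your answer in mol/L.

AgBr(s) <=> Ag^+ + Br^-
Ksp = [Ag^+][Br^-]
With molar solubility s: [Ag^+] = s, [Br^-] = s.
Ksp = s^2
s = √(3.11 × 10^-13) = 5.58 × 10^-7 M

s ≈ 5.58 x 10^-7 M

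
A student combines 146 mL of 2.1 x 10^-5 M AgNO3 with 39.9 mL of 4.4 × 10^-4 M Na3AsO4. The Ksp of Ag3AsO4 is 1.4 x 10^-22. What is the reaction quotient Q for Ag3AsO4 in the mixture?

Q ≈ 4.2e-19

Total volume = 146 + 39.9 = 185.9 mL.
[Ag^+] = 2.1 x 10^-5 × (146/185.9) = 1.65 × 10^-5 M
[AsO4^3-] = 4.4 x 10^-4 × (39.9/185.9) = 9.44 × 10^-5 M
Ag3AsO4(s) <=> 3 Ag^+ + AsO4^3-, so Q = [Ag^+]^3[AsO4^3-]
Q = (1.65 × 10^-5)^3(9.44 × 10^-5) = 4.2 x 10^-19
Q > Ksp, so Ag3AsO4 will precipitate.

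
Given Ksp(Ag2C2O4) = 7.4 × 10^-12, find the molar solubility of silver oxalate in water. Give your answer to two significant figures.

Ag2C2O4(s) <=> 2 Ag^+(aq) + C2O4^2-(aq)
Ksp = [Ag^+]^2[C2O4^2-]
For each mole of Ag2C2O4 that dissolves: [Ag^+] = 2s, [C2O4^2-] = s.
So Ksp = (2s)^2 × s = 4s^3
s = (7.4 × 10^-12 / 4)^(1/3) = 1.2 × 10^-4 M

s = 1.2e-4 M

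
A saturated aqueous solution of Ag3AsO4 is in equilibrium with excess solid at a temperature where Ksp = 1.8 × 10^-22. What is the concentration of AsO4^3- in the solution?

Ag3AsO4(s) ⇌ 3 Ag^+(aq) + AsO4^3-(aq)
Ksp = [Ag^+]^3[AsO4^3-]
If s mol/L of Ag3AsO4 dissolves, [Ag^+] = 3s and [AsO4^3-] = s.
Ksp = (3s)^3s = 27s^4
Solving, s = (1.8 × 10^-22/27)^(1/4) = 1.61 × 10^-6 M
[AsO4^3-] = s = 1.6 × 10^-6 M

1.6 × 10^-6 M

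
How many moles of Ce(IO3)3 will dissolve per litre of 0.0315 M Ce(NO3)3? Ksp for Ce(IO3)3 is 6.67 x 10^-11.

4.28e-4 M

Ce(IO3)3(s) <=> Ce^3+(aq) + 3 IO3^-(aq)
Ksp = [Ce^3+][IO3^-]^3
If s mol/L dissolves here, [Ce^3+] = 0.0315 + s ≈ 0.0315, [IO3^-] = 3s (common-ion effect: Ce^3+ is already 0.0315 M).
Ksp ≈ 0.0315 × (3s)^3
s = 4.28 × 10^-4 M
Check: s = 4.3 x 10^-4 ≪ 0.0315, so the approximation is valid.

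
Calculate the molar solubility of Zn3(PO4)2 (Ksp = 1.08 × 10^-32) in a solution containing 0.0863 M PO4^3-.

s = 3.77 × 10^-11 M

Zn3(PO4)2(s) ⇌ 3 Zn^2+(aq) + 2 PO4^3-(aq)
Ksp = [Zn^2+]^3[PO4^3-]^2
If s mol/L dissolves here, [Zn^2+] = 3s, [PO4^3-] = 0.0863 + 2s ≈ 0.0863 (Ksp is small, so little additional dissolves).
Ksp ≈ (3s)^3 × (0.0863)^2
s = 3.77 × 10^-11 M
Check: 2s = 7.5 × 10^-11 ≪ 0.0863, so the approximation is valid.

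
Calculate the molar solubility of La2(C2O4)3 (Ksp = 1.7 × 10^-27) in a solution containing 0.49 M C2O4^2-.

La2(C2O4)3(s) ⇌ 2 La^3+ + 3 C2O4^2-
Ksp = [La^3+]^2[C2O4^2-]^3
Let s be the molar solubility in this solution. [La^3+] = 2s, [C2O4^2-] = 0.49 + 3s ≈ 0.49 (common-ion effect: C2O4^2- is already 0.49 M).
Ksp ≈ (2s)^2 × (0.49)^3
s = 6.0 x 10^-14 M
Check: 3s = 1.8 × 10^-13 ≪ 0.49, so the approximation is valid.

s ≈ 6.0 × 10^-14 M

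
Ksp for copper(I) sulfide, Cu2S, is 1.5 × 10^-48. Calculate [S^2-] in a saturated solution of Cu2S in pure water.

Cu2S(s) <=> 2 Cu^+(aq) + S^2-(aq)
Ksp = [Cu^+]^2[S^2-]
For each mole of Cu2S that dissolves: [Cu^+] = 2s, [S^2-] = s.
Substituting: Ksp = (2s)^2s = 4s^3
s^3 = 1.5 × 10^-48 / 4, so s = 7.21 × 10^-17 M
[S^2-] = s = 7.2 × 10^-17 M

[S^2-] = 7.2 x 10^-17 M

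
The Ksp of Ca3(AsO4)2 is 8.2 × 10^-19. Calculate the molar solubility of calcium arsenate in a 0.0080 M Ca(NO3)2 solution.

Ca3(AsO4)2(s) <=> 3 Ca^2+(aq) + 2 AsO4^3-(aq)
Ksp = [Ca^2+]^3[AsO4^3-]^2
Let s be the molar solubility in this solution. [Ca^2+] = 0.0080 + 3s ≈ 0.0080, [AsO4^3-] = 2s (Ksp is small, so little additional dissolves).
Ksp ≈ (0.0080)^3 × (2s)^2
s = 6.3 × 10^-7 M
Check: 3s = 1.9 × 10^-6 ≪ 0.0080, so the approximation is valid.

6.3e-7 M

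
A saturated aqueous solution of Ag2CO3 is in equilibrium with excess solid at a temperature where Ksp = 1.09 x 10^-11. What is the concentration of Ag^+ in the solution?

Ag2CO3(s) ⇌ 2 Ag^+(aq) + CO3^2-(aq)
Ksp = [Ag^+]^2[CO3^2-]
For each mole of Ag2CO3 that dissolves: [Ag^+] = 2s, [CO3^2-] = s.
Substituting: Ksp = (2s)^2s = 4s^3
s = (1.09 x 10^-11 / 4)^(1/3) = 1.397 × 10^-4 M
[Ag^+] = 2s = 2.79 × 10^-4 M

[Ag^+] ≈ 2.79e-4 M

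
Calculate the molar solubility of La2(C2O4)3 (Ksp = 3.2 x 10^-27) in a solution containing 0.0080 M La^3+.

s ≈ 1.2e-8 M

La2(C2O4)3(s) ⇌ 2 La^3+(aq) + 3 C2O4^2-(aq)
Ksp = [La^3+]^2[C2O4^2-]^3
Let s = moles of La2(C2O4)3 that dissolve per litre. [La^3+] = 0.0080 + 2s ≈ 0.0080, [C2O4^2-] = 3s (Ksp is small, so little additional dissolves).
Ksp ≈ (0.0080)^2 × (3s)^3
s = 1.2 × 10^-8 M
Check: 2s = 2.5 × 10^-8 ≪ 0.0080, so the approximation is valid.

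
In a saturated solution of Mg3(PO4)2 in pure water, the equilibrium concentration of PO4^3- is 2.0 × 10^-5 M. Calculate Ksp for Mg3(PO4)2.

Ksp ≈ 1.1 x 10^-23

Mg3(PO4)2(s) <=> 3 Mg^2+(aq) + 2 PO4^3-(aq)
Stoichiometry gives [Mg^2+] = (3/2)[PO4^3-] = 3.00 × 10^-5 M.
Ksp = [Mg^2+]^3[PO4^3-]^2
Ksp = (3.00 x 10^-5)^3 × (2.0 × 10^-5)^2 = 1.1 × 10^-23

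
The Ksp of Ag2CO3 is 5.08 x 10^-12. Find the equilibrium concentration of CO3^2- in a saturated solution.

Ag2CO3(s) ⇌ 2 Ag^+ + CO3^2-
Ksp = [Ag^+]^2[CO3^2-]
Let s = molar solubility. Then [Ag^+] = 2s and [CO3^2-] = s.
Ksp = (2s)^2s = 4s^3
s = (5.08 x 10^-12 / 4)^(1/3) = 1.083 × 10^-4 M
[CO3^2-] = s = 1.08 × 10^-4 M

[CO3^2-] = 1.08 × 10^-4 M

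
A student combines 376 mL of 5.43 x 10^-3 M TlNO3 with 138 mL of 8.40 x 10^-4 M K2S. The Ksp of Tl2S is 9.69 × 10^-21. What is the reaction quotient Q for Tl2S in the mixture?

Q ≈ 3.56 × 10^-9

Total volume = 376 + 138 = 514 mL.
[Tl^+] = 5.43 × 10^-3 × (376/514) = 3.972 × 10^-3 M
[S^2-] = 8.40 × 10^-4 × (138/514) = 2.255 x 10^-4 M
Tl2S(s) ⇌ 2 Tl^+ + S^2-, so Q = [Tl^+]^2[S^2-]
Q = (3.972 × 10^-3)^2(2.255 × 10^-4) = 3.56 × 10^-9
Q > Ksp, so Tl2S will precipitate.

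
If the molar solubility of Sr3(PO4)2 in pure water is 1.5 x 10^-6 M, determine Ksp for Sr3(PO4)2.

Ksp ≈ 8.2e-28

Sr3(PO4)2(s) ⇌ 3 Sr^2+ + 2 PO4^3-
For each mole of Sr3(PO4)2 that dissolves: [Sr^2+] = 3s, [PO4^3-] = 2s.
Ksp = [Sr^2+]^3[PO4^3-]^2
So Ksp = (3s)^3 × (2s)^2 = 108s^5
With s = 1.5 x 10^-6: Ksp = 8.2 × 10^-28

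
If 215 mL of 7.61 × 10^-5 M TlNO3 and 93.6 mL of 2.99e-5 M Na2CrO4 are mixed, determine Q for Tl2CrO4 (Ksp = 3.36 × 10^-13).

Total volume = 215 + 93.6 = 308.6 mL.
[Tl^+] = 7.61 × 10^-5 × (215/308.6) = 5.302 × 10^-5 M
[CrO4^2-] = 2.99 × 10^-5 × (93.6/308.6) = 9.069 × 10^-6 M
Tl2CrO4(s) <=> 2 Tl^+(aq) + CrO4^2-(aq), so Q = [Tl^+]^2[CrO4^2-]
Q = (5.302 × 10^-5)^2(9.069 × 10^-6) = 2.55 × 10^-14
Q < Ksp, so no precipitate of Tl2CrO4 forms.

2.55e-14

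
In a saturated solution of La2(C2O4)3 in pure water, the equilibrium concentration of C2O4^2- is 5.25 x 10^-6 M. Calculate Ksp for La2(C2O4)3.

Ksp = 1.77e-27

La2(C2O4)3(s) ⇌ 2 La^3+(aq) + 3 C2O4^2-(aq)
Stoichiometry gives [La^3+] = (2/3)[C2O4^2-] = 3.500 × 10^-6 M.
Ksp = [La^3+]^2[C2O4^2-]^3
Ksp = (3.500 x 10^-6)^2 × (5.25 x 10^-6)^3 = 1.77 × 10^-27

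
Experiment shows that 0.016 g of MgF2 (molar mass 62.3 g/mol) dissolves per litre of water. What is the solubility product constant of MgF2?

Molar solubility s = (1.6 × 10^-2 g/L) / (62.3 g/mol) = 2.57 × 10^-4 M.
MgF2(s) ⇌ Mg^2+(aq) + 2 F^-(aq)
With molar solubility s: [Mg^2+] = s, [F^-] = 2s.
Ksp = [Mg^2+][F^-]^2
Ksp = s(2s)^2 = 4s^3
With s = 2.57 × 10^-4: Ksp = 6.8 × 10^-11

6.8 × 10^-11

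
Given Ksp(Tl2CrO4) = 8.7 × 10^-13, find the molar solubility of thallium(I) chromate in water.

Tl2CrO4(s) <=> 2 Tl^+(aq) + CrO4^2-(aq)
Ksp = [Tl^+]^2[CrO4^2-]
Let s = molar solubility. Then [Tl^+] = 2s and [CrO4^2-] = s.
So Ksp = (2s)^2 × s = 4s^3
Solving, s = (8.7 × 10^-13/4)^(1/3) = 6.0 × 10^-5 M

6.0 × 10^-5 M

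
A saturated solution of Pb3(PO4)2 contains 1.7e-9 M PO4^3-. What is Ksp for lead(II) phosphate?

Ksp = 4.8 × 10^-44

Pb3(PO4)2(s) <=> 3 Pb^2+(aq) + 2 PO4^3-(aq)
Stoichiometry gives [Pb^2+] = (3/2)[PO4^3-] = 2.55 × 10^-9 M.
Ksp = [Pb^2+]^3[PO4^3-]^2
Ksp = (2.55 × 10^-9)^3 × (1.7 x 10^-9)^2 = 4.8 × 10^-44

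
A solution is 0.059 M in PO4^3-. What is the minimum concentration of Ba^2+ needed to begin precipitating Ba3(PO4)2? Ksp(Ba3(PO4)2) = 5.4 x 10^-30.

Ba3(PO4)2(s) ⇌ 3 Ba^2+(aq) + 2 PO4^3-(aq)
Ksp = [Ba^2+]^3[PO4^3-]^2
Precipitation begins when Q = Ksp. With [PO4^3-] = 0.059 M:
5.4 x 10^-30 = (0.059)^2 × [Ba^2+]^3
[Ba^2+] = (5.4 x 10^-30 / 3.48 × 10^-3)^(1/3) = 1.2 x 10^-9 M

[Ba^2+] ≈ 1.2 x 10^-9 M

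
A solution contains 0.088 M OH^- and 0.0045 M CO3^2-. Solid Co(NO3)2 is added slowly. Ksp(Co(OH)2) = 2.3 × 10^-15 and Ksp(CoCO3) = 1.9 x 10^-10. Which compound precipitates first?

Each salt begins to precipitate when Q = Ksp, i.e. when [Co^2+] reaches its threshold.
For Co(OH)2: 2.3 × 10^-15 = (0.088)^2 × [Co^2+]  ⇒  [Co^2+] = 3.0 × 10^-13 M.
For CoCO3: 1.9 x 10^-10 = 0.0045 × [Co^2+]  ⇒  [Co^2+] = 4.2 x 10^-8 M.
The salt with the lower threshold [Co^2+] precipitates first: Co(OH)2.

Co(OH)2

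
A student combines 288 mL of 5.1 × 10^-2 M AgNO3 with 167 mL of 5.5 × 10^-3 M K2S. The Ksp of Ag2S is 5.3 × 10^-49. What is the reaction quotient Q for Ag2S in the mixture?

Q = 2.1 × 10^-6

Total volume = 288 + 167 = 455 mL.
[Ag^+] = 5.1 × 10^-2 × (288/455) = 3.23 × 10^-2 M
[S^2-] = 5.5 x 10^-3 × (167/455) = 2.02 x 10^-3 M
Ag2S(s) <=> 2 Ag^+ + S^2-, so Q = [Ag^+]^2[S^2-]
Q = (3.23 × 10^-2)^2(2.02 x 10^-3) = 2.1 × 10^-6
Q > Ksp, so Ag2S will precipitate.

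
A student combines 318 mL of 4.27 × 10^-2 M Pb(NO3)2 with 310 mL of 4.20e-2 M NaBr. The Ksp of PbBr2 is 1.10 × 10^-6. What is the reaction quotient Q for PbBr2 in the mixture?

Total volume = 318 + 310 = 628 mL.
[Pb^2+] = 4.27 × 10^-2 × (318/628) = 2.162 x 10^-2 M
[Br^-] = 4.20 × 10^-2 × (310/628) = 2.073 × 10^-2 M
PbBr2(s) <=> Pb^2+(aq) + 2 Br^-(aq), so Q = [Pb^2+][Br^-]^2
Q = (2.162 × 10^-2)(2.073 x 10^-2)^2 = 9.29 x 10^-6
Q > Ksp, so PbBr2 will precipitate.

9.29 × 10^-6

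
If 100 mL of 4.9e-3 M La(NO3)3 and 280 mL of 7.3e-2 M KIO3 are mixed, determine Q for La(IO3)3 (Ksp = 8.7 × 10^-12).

Total volume = 100 + 280 = 380 mL.
[La^3+] = 4.9 x 10^-3 × (100/380) = 1.29 × 10^-3 M
[IO3^-] = 7.3 × 10^-2 × (280/380) = 5.38 x 10^-2 M
La(IO3)3(s) ⇌ La^3+(aq) + 3 IO3^-(aq), so Q = [La^3+][IO3^-]^3
Q = (1.29 × 10^-3)(5.38 x 10^-2)^3 = 2.0 x 10^-7
Q > Ksp, so La(IO3)3 will precipitate.

Q = 2.0e-7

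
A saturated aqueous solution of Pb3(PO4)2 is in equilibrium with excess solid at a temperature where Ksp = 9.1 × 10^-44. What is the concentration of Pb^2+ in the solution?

Pb3(PO4)2(s) ⇌ 3 Pb^2+(aq) + 2 PO4^3-(aq)
Ksp = [Pb^2+]^3[PO4^3-]^2
For each mole of Pb3(PO4)2 that dissolves: [Pb^2+] = 3s, [PO4^3-] = 2s.
So Ksp = (3s)^3 × (2s)^2 = 108s^5
Solving, s = (9.1 × 10^-44/108)^(1/5) = 9.66 × 10^-10 M
[Pb^2+] = 3s = 2.9 x 10^-9 M

[Pb^2+] = 2.9 × 10^-9 M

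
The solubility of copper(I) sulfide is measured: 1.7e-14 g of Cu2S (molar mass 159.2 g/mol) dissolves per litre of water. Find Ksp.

Molar solubility s = (1.7 x 10^-14 g/L) / (159.2 g/mol) = 1.07 × 10^-16 M.
Cu2S(s) ⇌ 2 Cu^+(aq) + S^2-(aq)
For each mole of Cu2S that dissolves: [Cu^+] = 2s, [S^2-] = s.
Ksp = [Cu^+]^2[S^2-]
Ksp = (2s)^2s = 4s^3
Ksp = 4 × (1.07 × 10^-16)^3 = 4.9 × 10^-48

Ksp = 4.9 x 10^-48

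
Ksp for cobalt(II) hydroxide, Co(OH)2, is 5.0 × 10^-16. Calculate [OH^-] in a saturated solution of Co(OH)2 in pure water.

Co(OH)2(s) ⇌ Co^2+(aq) + 2 OH^-(aq)
Ksp = [Co^2+][OH^-]^2
If s mol/L of Co(OH)2 dissolves, [Co^2+] = s and [OH^-] = 2s.
So Ksp = s × (2s)^2 = 4s^3
s^3 = 5.0 × 10^-16 / 4, so s = 5.00 × 10^-6 M
[OH^-] = 2s = 1.0 × 10^-5 M

1.0 x 10^-5 M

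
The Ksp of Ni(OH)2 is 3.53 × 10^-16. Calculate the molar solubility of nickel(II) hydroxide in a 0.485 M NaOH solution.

s ≈ 1.50e-15 M

Ni(OH)2(s) <=> Ni^2+ + 2 OH^-
Ksp = [Ni^2+][OH^-]^2
If s mol/L dissolves here, [Ni^2+] = s, [OH^-] = 0.485 + 2s ≈ 0.485 (common-ion effect: OH^- is already 0.485 M).
Ksp ≈ s × (0.485)^2
s = 1.50 x 10^-15 M
Check: 2s = 3.0 x 10^-15 ≪ 0.485, so the approximation is valid.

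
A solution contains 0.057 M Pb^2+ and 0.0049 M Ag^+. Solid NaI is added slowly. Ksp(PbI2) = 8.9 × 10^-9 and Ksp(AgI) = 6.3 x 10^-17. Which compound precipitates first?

Each salt begins to precipitate when Q = Ksp, i.e. when [I^-] reaches its threshold.
For PbI2: 8.9 × 10^-9 = 0.057 × [I^-]^2  ⇒  [I^-] = 4.0 × 10^-4 M.
For AgI: 6.3 x 10^-17 = 0.0049 × [I^-]  ⇒  [I^-] = 1.3 x 10^-14 M.
The salt with the lower threshold [I^-] precipitates first: AgI.

AgI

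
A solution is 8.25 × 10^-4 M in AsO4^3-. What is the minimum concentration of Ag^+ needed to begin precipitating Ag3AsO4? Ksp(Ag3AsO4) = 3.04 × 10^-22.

Ag3AsO4(s) ⇌ 3 Ag^+ + AsO4^3-
Ksp = [Ag^+]^3[AsO4^3-]
Precipitation begins when Q = Ksp. With [AsO4^3-] = 8.25 × 10^-4 M:
3.04 × 10^-22 = (8.25 × 10^-4) × [Ag^+]^3
[Ag^+] = (3.04 × 10^-22 / 8.25 × 10^-4)^(1/3) = 7.17 × 10^-7 M

7.17e-7 M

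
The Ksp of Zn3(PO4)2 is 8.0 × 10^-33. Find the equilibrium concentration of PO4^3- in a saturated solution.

Zn3(PO4)2(s) ⇌ 3 Zn^2+(aq) + 2 PO4^3-(aq)
Ksp = [Zn^2+]^3[PO4^3-]^2
Let s = molar solubility. Then [Zn^2+] = 3s and [PO4^3-] = 2s.
Substituting: Ksp = (3s)^3(2s)^2 = 108s^5
Solving, s = (8.0 × 10^-33/108)^(1/5) = 1.49 × 10^-7 M
[PO4^3-] = 2s = 3.0 × 10^-7 M

[PO4^3-] = 3.0 × 10^-7 M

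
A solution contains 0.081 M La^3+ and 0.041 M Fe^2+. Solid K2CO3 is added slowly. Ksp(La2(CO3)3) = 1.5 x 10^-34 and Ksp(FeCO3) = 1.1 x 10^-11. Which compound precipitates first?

La2(CO3)3

Precipitation of each salt starts when its ion product equals its Ksp.
For La2(CO3)3: 1.5 x 10^-34 = (0.081)^2 × [CO3^2-]^3  ⇒  [CO3^2-] = 2.8 × 10^-11 M.
For FeCO3: 1.1 x 10^-11 = 0.041 × [CO3^2-]  ⇒  [CO3^2-] = 2.7 × 10^-10 M.
The salt with the lower threshold [CO3^2-] precipitates first: La2(CO3)3.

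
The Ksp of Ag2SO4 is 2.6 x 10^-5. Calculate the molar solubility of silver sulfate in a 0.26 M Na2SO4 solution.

Ag2SO4(s) ⇌ 2 Ag^+(aq) + SO4^2-(aq)
Ksp = [Ag^+]^2[SO4^2-]
If s mol/L dissolves here, [Ag^+] = 2s, [SO4^2-] = 0.26 + s ≈ 0.26 (since SO4^2- from Na2SO4 dominates).
Ksp ≈ (2s)^2 × 0.26
s = 5.0 × 10^-3 M
Check: s = 5.0 × 10^-3 ≪ 0.26, so the approximation is valid.

5.0 × 10^-3 M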